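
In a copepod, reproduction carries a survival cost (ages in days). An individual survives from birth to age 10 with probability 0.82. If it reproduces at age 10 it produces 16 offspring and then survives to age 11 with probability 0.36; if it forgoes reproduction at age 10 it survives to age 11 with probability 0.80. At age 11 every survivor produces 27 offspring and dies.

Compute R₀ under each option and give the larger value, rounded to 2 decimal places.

21.09

breed at age 10: R₀ = 0.82 × (16 + 0.36 × 27) = 0.82 × 25.7200 = 21.0904
delay to age 11: R₀ = 0.82 × (0.80 × 27) = 0.82 × 21.6000 = 17.7120
Higher: breed at age 10 (21.0904).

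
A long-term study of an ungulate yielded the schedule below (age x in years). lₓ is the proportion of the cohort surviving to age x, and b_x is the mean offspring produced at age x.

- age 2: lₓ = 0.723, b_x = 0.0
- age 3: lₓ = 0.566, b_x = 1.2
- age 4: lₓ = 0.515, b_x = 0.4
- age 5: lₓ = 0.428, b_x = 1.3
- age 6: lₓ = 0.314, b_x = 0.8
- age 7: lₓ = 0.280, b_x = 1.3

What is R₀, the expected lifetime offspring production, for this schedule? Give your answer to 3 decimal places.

2.057

R₀ = Σ lₓ b_x:
  age 2: 0.723 × 0.0 = 0.0000
  age 3: 0.566 × 1.2 = 0.6792
  age 4: 0.515 × 0.4 = 0.2060
  age 5: 0.428 × 1.3 = 0.5564
  age 6: 0.314 × 0.8 = 0.2512
  age 7: 0.280 × 1.3 = 0.3640
R₀ = 0.0000 + 0.6792 + 0.2060 + 0.5564 + 0.2512 + 0.3640 = 2.0568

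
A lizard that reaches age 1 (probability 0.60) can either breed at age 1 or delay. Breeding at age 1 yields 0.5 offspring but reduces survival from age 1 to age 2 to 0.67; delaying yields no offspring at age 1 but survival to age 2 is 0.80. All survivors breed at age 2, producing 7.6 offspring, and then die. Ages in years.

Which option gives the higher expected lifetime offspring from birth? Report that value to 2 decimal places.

3.65

breed at age 1: R₀ = 0.60 × (0.5 + 0.67 × 7.6) = 0.60 × 5.5920 = 3.3552
delay to age 2: R₀ = 0.60 × (0.80 × 7.6) = 0.60 × 6.0800 = 3.6480
Higher: delay to age 2 (3.6480).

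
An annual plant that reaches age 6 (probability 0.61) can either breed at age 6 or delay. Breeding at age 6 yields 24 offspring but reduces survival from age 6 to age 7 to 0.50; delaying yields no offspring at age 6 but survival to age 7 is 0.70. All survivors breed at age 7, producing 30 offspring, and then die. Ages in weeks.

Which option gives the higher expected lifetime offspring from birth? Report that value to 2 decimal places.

23.79

breed at age 6: R₀ = 0.61 × (24 + 0.50 × 30) = 0.61 × 39.0000 = 23.7900
delay to age 7: R₀ = 0.61 × (0.70 × 30) = 0.61 × 21.0000 = 12.8100
Higher: breed at age 6 (23.7900).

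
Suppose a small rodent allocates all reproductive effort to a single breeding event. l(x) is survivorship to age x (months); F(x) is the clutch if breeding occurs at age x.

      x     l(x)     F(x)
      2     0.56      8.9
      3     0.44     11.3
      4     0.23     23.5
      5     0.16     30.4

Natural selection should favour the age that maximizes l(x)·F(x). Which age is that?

4

Expected offspring if breeding at age x = l(x) × F(x):
  age 2: 0.56 × 8.9 = 4.984
  age 3: 0.44 × 11.3 = 4.972
  age 4: 0.23 × 23.5 = 5.405
  age 5: 0.16 × 30.4 = 4.864
Maximum at age 4 (5.405).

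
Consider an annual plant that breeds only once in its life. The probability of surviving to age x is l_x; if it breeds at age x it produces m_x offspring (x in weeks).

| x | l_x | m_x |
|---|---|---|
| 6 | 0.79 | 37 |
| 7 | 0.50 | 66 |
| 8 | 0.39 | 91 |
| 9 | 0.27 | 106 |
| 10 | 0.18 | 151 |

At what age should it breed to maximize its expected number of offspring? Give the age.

Expected offspring if breeding at age x = l_x × m_x:
  age 6: 0.79 × 37 = 29.230
  age 7: 0.50 × 66 = 33.000
  age 8: 0.39 × 91 = 35.490
  age 9: 0.27 × 106 = 28.620
  age 10: 0.18 × 151 = 27.180
Maximum at age 8 (35.490).

8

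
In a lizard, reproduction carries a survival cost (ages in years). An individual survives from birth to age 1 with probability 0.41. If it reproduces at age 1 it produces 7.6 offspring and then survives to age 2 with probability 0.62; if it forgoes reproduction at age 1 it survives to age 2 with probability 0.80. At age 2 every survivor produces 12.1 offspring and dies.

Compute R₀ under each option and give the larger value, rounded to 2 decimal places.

6.19

breed at age 1: R₀ = 0.41 × (7.6 + 0.62 × 12.1) = 0.41 × 15.1020 = 6.1918
delay to age 2: R₀ = 0.41 × (0.80 × 12.1) = 0.41 × 9.6800 = 3.9688
Higher: breed at age 1 (6.1918).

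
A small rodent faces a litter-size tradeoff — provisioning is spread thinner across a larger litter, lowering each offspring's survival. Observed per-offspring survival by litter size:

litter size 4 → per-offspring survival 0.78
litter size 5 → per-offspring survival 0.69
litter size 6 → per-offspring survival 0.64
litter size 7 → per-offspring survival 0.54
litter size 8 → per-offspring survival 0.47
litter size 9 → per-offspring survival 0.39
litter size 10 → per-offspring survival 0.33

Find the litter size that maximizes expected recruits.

Expected recruits = c × s(c):
  c=4: 4 × 0.78 = 3.120
  c=5: 5 × 0.69 = 3.450
  c=6: 6 × 0.64 = 3.840
  c=7: 7 × 0.54 = 3.780
  c=8: 8 × 0.47 = 3.760
  c=9: 9 × 0.39 = 3.510
  c=10: 10 × 0.33 = 3.300
Maximum at c = 6 (3.840 recruits).

6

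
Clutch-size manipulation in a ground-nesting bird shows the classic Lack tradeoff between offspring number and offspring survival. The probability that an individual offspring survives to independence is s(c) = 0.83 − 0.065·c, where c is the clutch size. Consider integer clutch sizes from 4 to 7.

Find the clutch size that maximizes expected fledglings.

Expected fledglings = c × s(c):
  c=4: 4 × 0.570 = 2.280
  c=5: 5 × 0.505 = 2.525
  c=6: 6 × 0.440 = 2.640
  c=7: 7 × 0.375 = 2.625
Maximum at c = 6 (2.640 fledglings).

6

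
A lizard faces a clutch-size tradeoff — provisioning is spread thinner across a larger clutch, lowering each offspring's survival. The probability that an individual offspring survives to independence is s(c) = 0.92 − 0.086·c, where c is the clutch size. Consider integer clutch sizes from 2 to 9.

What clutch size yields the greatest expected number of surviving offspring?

Expected surviving offspring = c × s(c):
  c=2: 2 × 0.748 = 1.496
  c=3: 3 × 0.662 = 1.986
  c=4: 4 × 0.576 = 2.304
  c=5: 5 × 0.490 = 2.450
  c=6: 6 × 0.404 = 2.424
  c=7: 7 × 0.318 = 2.226
  c=8: 8 × 0.232 = 1.856
  c=9: 9 × 0.146 = 1.314
Maximum at c = 5 (2.450 surviving offspring).

5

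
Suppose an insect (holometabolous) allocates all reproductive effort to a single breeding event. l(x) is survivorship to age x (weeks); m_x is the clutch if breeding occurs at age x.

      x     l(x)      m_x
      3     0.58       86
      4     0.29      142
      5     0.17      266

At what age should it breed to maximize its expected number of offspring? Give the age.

Expected offspring if breeding at age x = l(x) × m_x:
  age 3: 0.58 × 86 = 49.880
  age 4: 0.29 × 142 = 41.180
  age 5: 0.17 × 266 = 45.220
Maximum at age 3 (49.880).

3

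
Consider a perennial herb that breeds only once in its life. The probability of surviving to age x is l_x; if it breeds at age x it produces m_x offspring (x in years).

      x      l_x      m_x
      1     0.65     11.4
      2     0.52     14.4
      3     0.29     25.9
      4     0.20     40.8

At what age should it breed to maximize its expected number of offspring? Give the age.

4

Expected offspring if breeding at age x = l_x × m_x:
  age 1: 0.65 × 11.4 = 7.410
  age 2: 0.52 × 14.4 = 7.488
  age 3: 0.29 × 25.9 = 7.511
  age 4: 0.20 × 40.8 = 8.160
Maximum at age 4 (8.160).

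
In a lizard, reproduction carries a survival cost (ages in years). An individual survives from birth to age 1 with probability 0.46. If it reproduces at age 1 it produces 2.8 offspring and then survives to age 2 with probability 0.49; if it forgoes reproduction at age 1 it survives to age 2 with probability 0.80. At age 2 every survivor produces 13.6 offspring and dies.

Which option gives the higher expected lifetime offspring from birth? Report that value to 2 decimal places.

5.00

breed at age 1: R₀ = 0.46 × (2.8 + 0.49 × 13.6) = 0.46 × 9.4640 = 4.3534
delay to age 2: R₀ = 0.46 × (0.80 × 13.6) = 0.46 × 10.8800 = 5.0048
Higher: delay to age 2 (5.0048).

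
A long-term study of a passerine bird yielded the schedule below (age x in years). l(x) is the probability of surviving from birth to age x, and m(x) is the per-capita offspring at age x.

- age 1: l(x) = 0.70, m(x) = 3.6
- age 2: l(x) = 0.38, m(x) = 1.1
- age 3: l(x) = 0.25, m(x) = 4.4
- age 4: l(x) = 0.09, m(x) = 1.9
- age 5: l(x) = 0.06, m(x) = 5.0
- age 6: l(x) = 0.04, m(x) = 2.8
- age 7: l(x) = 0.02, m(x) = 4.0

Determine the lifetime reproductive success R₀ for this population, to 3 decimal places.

R₀ = Σ l(x) m(x):
  age 1: 0.70 × 3.6 = 2.5200
  age 2: 0.38 × 1.1 = 0.4180
  age 3: 0.25 × 4.4 = 1.1000
  age 4: 0.09 × 1.9 = 0.1710
  age 5: 0.06 × 5.0 = 0.3000
  age 6: 0.04 × 2.8 = 0.1120
  age 7: 0.02 × 4.0 = 0.0800
R₀ = 2.5200 + 0.4180 + 1.1000 + 0.1710 + 0.3000 + 0.1120 + 0.0800 = 4.7010

4.701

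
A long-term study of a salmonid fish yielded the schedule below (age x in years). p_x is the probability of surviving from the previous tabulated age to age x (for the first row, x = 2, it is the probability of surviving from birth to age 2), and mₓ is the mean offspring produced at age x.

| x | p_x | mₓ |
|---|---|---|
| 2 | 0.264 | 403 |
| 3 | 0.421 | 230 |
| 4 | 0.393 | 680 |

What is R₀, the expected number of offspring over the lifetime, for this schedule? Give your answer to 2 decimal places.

Survivorship from birth: l_x = p_2·p_3·…·p_x.
  l_2 = 0.26400
  l_3 = 0.11114
  l_4 = 0.04368
R₀ = Σ l_x mₓ:
  age 2: 0.26400 × 403 = 106.3920
  age 3: 0.11114 × 230 = 25.5622
  age 4: 0.04368 × 680 = 29.7024
R₀ = 106.3920 + 25.5622 + 29.7024 = 161.6566

161.66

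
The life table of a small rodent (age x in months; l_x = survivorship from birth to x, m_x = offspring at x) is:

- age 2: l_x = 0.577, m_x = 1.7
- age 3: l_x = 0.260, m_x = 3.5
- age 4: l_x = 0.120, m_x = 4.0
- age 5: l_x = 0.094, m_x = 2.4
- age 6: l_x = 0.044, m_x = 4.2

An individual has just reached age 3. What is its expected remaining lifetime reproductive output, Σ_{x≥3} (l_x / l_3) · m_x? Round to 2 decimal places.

l_3 = 0.260. Conditional survival from age 3 to x is l_x / l_3.
  x=3: (0.260/0.260) × 3.5 = 3.5000
  x=4: (0.120/0.260) × 4.0 = 1.8462
  x=5: (0.094/0.260) × 2.4 = 0.8677
  x=6: (0.044/0.260) × 4.2 = 0.7108
Sum = 3.5000 + 1.8462 + 0.8677 + 0.7108 = 6.9246

6.92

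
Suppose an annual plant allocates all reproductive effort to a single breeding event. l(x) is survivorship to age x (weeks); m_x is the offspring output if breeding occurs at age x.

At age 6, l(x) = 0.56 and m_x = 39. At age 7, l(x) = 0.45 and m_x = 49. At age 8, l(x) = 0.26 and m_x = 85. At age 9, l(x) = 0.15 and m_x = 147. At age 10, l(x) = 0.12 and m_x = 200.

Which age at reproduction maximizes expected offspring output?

10

Expected offspring if breeding at age x = l(x) × m_x:
  age 6: 0.56 × 39 = 21.840
  age 7: 0.45 × 49 = 22.050
  age 8: 0.26 × 85 = 22.100
  age 9: 0.15 × 147 = 22.050
  age 10: 0.12 × 200 = 24.000
Maximum at age 10 (24.000).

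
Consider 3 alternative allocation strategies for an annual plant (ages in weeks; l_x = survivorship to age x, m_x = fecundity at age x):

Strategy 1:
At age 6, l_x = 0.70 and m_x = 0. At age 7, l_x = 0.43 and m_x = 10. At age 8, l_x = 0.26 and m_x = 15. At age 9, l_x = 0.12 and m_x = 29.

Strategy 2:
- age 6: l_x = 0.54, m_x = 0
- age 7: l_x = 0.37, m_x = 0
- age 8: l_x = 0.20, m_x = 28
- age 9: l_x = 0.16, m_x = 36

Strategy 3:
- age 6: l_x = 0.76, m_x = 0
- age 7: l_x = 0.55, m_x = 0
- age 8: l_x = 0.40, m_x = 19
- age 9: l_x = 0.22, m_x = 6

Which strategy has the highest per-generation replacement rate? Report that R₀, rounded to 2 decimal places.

Strategy 1: R₀ = 0.70×0 + 0.43×10 + 0.26×15 + 0.12×29 = 11.6800
Strategy 2: R₀ = 0.54×0 + 0.37×0 + 0.20×28 + 0.16×36 = 11.3600
Strategy 3: R₀ = 0.76×0 + 0.55×0 + 0.40×19 + 0.22×6 = 8.9200
Highest R₀: strategy 1 with 11.6800.

11.68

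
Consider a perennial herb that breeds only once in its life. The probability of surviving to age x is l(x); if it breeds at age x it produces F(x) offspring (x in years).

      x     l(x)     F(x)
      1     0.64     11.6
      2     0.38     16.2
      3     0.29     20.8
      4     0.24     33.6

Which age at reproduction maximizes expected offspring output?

4

Expected offspring if breeding at age x = l(x) × F(x):
  age 1: 0.64 × 11.6 = 7.424
  age 2: 0.38 × 16.2 = 6.156
  age 3: 0.29 × 20.8 = 6.032
  age 4: 0.24 × 33.6 = 8.064
Maximum at age 4 (8.064).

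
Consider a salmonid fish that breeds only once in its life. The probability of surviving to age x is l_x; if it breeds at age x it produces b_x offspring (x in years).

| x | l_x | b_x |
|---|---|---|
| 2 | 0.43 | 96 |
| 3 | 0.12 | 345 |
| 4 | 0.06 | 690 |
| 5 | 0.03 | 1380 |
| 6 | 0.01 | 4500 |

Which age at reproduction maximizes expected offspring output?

Expected offspring if breeding at age x = l_x × b_x:
  age 2: 0.43 × 96 = 41.280
  age 3: 0.12 × 345 = 41.400
  age 4: 0.06 × 690 = 41.400
  age 5: 0.03 × 1380 = 41.400
  age 6: 0.01 × 4500 = 45.000
Maximum at age 6 (45.000).

6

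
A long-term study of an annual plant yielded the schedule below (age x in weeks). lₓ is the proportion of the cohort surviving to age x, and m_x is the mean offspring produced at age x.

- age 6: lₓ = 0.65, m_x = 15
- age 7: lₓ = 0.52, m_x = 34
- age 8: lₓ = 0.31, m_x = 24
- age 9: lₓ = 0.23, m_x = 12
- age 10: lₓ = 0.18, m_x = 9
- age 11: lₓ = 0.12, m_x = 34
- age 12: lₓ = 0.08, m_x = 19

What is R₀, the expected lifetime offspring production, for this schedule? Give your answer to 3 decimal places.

R₀ = Σ lₓ m_x:
  age 6: 0.65 × 15 = 9.7500
  age 7: 0.52 × 34 = 17.6800
  age 8: 0.31 × 24 = 7.4400
  age 9: 0.23 × 12 = 2.7600
  age 10: 0.18 × 9 = 1.6200
  age 11: 0.12 × 34 = 4.0800
  age 12: 0.08 × 19 = 1.5200
R₀ = 9.7500 + 17.6800 + 7.4400 + 2.7600 + 1.6200 + 4.0800 + 1.5200 = 44.8500

44.850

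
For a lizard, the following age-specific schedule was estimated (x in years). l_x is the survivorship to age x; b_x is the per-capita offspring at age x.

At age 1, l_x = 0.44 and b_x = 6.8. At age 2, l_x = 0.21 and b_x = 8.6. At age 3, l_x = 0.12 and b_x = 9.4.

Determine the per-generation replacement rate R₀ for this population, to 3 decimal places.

5.926

R₀ = Σ l_x b_x:
  age 1: 0.44 × 6.8 = 2.9920
  age 2: 0.21 × 8.6 = 1.8060
  age 3: 0.12 × 9.4 = 1.1280
R₀ = 2.9920 + 1.8060 + 1.1280 = 5.9260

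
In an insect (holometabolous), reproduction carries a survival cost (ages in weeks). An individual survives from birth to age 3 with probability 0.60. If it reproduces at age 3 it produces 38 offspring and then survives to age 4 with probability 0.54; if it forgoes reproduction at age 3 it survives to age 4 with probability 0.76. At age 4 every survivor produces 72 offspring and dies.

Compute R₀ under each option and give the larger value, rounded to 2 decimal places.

46.13

breed at age 3: R₀ = 0.60 × (38 + 0.54 × 72) = 0.60 × 76.8800 = 46.1280
delay to age 4: R₀ = 0.60 × (0.76 × 72) = 0.60 × 54.7200 = 32.8320
Higher: breed at age 3 (46.1280).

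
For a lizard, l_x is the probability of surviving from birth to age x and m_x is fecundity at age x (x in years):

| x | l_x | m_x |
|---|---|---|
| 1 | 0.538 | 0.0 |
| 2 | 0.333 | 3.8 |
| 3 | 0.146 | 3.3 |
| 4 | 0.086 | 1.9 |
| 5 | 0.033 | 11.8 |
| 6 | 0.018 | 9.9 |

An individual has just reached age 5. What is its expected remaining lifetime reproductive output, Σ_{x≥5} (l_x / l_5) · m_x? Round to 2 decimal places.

l_5 = 0.033. Conditional survival from age 5 to x is l_x / l_5.
  x=5: (0.033/0.033) × 11.8 = 11.8000
  x=6: (0.018/0.033) × 9.9 = 5.4000
Sum = 11.8000 + 5.4000 = 17.2000

17.20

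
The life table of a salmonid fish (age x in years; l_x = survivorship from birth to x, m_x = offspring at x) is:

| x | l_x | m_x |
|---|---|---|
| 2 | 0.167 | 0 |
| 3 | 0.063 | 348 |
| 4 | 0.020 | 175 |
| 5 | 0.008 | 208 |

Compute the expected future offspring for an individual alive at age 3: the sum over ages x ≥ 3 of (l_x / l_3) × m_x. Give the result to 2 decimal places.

l_3 = 0.063. Conditional survival from age 3 to x is l_x / l_3.
  x=3: (0.063/0.063) × 348 = 348.0000
  x=4: (0.020/0.063) × 175 = 55.5556
  x=5: (0.008/0.063) × 208 = 26.4127
Sum = 348.0000 + 55.5556 + 26.4127 = 429.9683

429.97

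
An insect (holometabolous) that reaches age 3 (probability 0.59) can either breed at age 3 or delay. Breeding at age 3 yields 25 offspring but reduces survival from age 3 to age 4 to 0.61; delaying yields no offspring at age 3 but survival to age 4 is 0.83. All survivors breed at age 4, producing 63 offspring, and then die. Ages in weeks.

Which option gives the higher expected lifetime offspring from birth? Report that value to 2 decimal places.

breed at age 3: R₀ = 0.59 × (25 + 0.61 × 63) = 0.59 × 63.4300 = 37.4237
delay to age 4: R₀ = 0.59 × (0.83 × 63) = 0.59 × 52.2900 = 30.8511
Higher: breed at age 3 (37.4237).

37.42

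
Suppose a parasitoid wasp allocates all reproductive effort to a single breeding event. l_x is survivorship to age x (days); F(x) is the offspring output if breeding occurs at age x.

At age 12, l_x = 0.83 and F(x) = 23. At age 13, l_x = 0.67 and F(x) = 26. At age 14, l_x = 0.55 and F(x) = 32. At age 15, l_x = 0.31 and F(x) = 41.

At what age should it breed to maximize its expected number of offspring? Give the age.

12

Expected offspring if breeding at age x = l_x × F(x):
  age 12: 0.83 × 23 = 19.090
  age 13: 0.67 × 26 = 17.420
  age 14: 0.55 × 32 = 17.600
  age 15: 0.31 × 41 = 12.710
Maximum at age 12 (19.090).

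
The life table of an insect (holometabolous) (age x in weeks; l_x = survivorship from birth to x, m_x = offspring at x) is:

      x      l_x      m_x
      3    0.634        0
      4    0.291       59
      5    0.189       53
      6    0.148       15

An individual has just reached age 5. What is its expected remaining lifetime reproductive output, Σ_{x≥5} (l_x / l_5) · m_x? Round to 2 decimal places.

64.75

l_5 = 0.189. Conditional survival from age 5 to x is l_x / l_5.
  x=5: (0.189/0.189) × 53 = 53.0000
  x=6: (0.148/0.189) × 15 = 11.7460
Sum = 53.0000 + 11.7460 = 64.7460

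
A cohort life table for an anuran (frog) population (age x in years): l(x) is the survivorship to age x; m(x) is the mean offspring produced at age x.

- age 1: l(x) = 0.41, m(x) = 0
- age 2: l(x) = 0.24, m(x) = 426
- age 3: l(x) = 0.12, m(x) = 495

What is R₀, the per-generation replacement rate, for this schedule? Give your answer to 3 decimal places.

161.640

R₀ = Σ l(x) m(x):
  age 1: 0.41 × 0 = 0.0000
  age 2: 0.24 × 426 = 102.2400
  age 3: 0.12 × 495 = 59.4000
R₀ = 0.0000 + 102.2400 + 59.4000 = 161.6400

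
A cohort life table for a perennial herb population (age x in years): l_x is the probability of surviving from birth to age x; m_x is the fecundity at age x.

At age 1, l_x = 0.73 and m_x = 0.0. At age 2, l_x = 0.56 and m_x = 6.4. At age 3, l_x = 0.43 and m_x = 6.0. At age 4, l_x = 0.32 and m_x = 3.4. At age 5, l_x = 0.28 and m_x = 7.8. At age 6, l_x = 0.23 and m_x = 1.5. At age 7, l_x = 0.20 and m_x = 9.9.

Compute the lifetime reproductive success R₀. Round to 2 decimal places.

11.76

R₀ = Σ l_x m_x:
  age 1: 0.73 × 0.0 = 0.0000
  age 2: 0.56 × 6.4 = 3.5840
  age 3: 0.43 × 6.0 = 2.5800
  age 4: 0.32 × 3.4 = 1.0880
  age 5: 0.28 × 7.8 = 2.1840
  age 6: 0.23 × 1.5 = 0.3450
  age 7: 0.20 × 9.9 = 1.9800
R₀ = 0.0000 + 3.5840 + 2.5800 + 1.0880 + 2.1840 + 0.3450 + 1.9800 = 11.7610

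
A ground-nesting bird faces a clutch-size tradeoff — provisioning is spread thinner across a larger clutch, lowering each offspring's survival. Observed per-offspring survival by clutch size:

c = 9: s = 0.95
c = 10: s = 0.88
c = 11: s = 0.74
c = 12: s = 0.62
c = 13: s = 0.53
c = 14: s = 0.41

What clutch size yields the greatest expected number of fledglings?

10

Expected fledglings = c × s(c):
  c=9: 9 × 0.95 = 8.550
  c=10: 10 × 0.88 = 8.800
  c=11: 11 × 0.74 = 8.140
  c=12: 12 × 0.62 = 7.440
  c=13: 13 × 0.53 = 6.890
  c=14: 14 × 0.41 = 5.740
Maximum at c = 10 (8.800 fledglings).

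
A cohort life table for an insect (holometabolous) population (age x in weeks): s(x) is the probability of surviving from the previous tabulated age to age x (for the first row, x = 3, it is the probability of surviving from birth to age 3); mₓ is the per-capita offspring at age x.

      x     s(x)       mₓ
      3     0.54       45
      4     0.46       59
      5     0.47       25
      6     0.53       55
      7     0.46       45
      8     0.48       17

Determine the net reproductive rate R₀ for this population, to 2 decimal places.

Survivorship from birth: l_x = s_3·s_4·…·s_x.
  l_3 = 0.54000
  l_4 = 0.24840
  l_5 = 0.11675
  l_6 = 0.06188
  l_7 = 0.02846
  l_8 = 0.01366
R₀ = Σ l_x mₓ:
  age 3: 0.54000 × 45 = 24.3000
  age 4: 0.24840 × 59 = 14.6556
  age 5: 0.11675 × 25 = 2.9188
  age 6: 0.06188 × 55 = 3.4034
  age 7: 0.02846 × 45 = 1.2807
  age 8: 0.01366 × 17 = 0.2322
R₀ = 24.3000 + 14.6556 + 2.9188 + 3.4034 + 1.2807 + 0.2322 = 46.7907

46.79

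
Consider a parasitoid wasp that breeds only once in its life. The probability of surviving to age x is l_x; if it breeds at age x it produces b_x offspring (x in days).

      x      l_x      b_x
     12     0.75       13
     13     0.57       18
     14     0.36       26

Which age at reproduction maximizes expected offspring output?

13

Expected offspring if breeding at age x = l_x × b_x:
  age 12: 0.75 × 13 = 9.750
  age 13: 0.57 × 18 = 10.260
  age 14: 0.36 × 26 = 9.360
Maximum at age 13 (10.260).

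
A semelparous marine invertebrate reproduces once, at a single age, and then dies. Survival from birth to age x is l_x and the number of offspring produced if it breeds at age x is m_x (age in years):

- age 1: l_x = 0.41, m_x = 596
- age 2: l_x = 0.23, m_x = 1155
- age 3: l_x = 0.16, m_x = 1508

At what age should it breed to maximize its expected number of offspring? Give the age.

Expected offspring if breeding at age x = l_x × m_x:
  age 1: 0.41 × 596 = 244.360
  age 2: 0.23 × 1155 = 265.650
  age 3: 0.16 × 1508 = 241.280
Maximum at age 2 (265.650).

2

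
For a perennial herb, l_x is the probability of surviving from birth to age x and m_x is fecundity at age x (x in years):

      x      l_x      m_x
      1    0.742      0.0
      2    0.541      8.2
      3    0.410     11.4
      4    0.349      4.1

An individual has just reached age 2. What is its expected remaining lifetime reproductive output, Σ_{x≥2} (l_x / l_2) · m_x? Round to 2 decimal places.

19.48

l_2 = 0.541. Conditional survival from age 2 to x is l_x / l_2.
  x=2: (0.541/0.541) × 8.2 = 8.2000
  x=3: (0.410/0.541) × 11.4 = 8.6396
  x=4: (0.349/0.541) × 4.1 = 2.6449
Sum = 8.2000 + 8.6396 + 2.6449 = 19.4845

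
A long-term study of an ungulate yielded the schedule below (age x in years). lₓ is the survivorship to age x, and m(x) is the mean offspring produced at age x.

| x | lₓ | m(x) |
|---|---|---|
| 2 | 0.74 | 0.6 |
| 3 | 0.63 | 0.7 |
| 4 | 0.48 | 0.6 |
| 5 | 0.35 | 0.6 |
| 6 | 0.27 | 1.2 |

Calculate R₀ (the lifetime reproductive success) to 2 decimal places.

1.71

R₀ = Σ lₓ m(x):
  age 2: 0.74 × 0.6 = 0.4440
  age 3: 0.63 × 0.7 = 0.4410
  age 4: 0.48 × 0.6 = 0.2880
  age 5: 0.35 × 0.6 = 0.2100
  age 6: 0.27 × 1.2 = 0.3240
R₀ = 0.4440 + 0.4410 + 0.2880 + 0.2100 + 0.3240 = 1.7070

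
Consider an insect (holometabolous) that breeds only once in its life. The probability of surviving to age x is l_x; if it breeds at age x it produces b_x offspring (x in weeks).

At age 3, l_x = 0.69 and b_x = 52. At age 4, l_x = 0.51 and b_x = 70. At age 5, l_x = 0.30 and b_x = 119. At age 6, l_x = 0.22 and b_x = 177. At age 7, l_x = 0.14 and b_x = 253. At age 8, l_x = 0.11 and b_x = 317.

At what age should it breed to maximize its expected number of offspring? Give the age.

Expected offspring if breeding at age x = l_x × b_x:
  age 3: 0.69 × 52 = 35.880
  age 4: 0.51 × 70 = 35.700
  age 5: 0.30 × 119 = 35.700
  age 6: 0.22 × 177 = 38.940
  age 7: 0.14 × 253 = 35.420
  age 8: 0.11 × 317 = 34.870
Maximum at age 6 (38.940).

6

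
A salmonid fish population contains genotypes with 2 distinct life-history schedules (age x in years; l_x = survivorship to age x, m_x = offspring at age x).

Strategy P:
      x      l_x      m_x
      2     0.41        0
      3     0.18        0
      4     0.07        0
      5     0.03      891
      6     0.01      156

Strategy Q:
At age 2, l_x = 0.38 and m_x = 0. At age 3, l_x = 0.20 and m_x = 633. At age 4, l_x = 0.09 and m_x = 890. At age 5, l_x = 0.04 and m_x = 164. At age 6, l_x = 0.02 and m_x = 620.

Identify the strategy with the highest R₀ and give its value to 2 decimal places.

Strategy P: R₀ = 0.41×0 + 0.18×0 + 0.07×0 + 0.03×891 + 0.01×156 = 28.2900
Strategy Q: R₀ = 0.38×0 + 0.20×633 + 0.09×890 + 0.04×164 + 0.02×620 = 225.6600
Highest R₀: strategy Q with 225.6600.

225.66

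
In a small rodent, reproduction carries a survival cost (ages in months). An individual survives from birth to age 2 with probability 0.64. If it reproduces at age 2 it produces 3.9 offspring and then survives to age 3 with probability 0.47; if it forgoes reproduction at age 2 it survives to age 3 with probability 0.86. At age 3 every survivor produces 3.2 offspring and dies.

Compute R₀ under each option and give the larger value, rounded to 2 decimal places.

3.46

breed at age 2: R₀ = 0.64 × (3.9 + 0.47 × 3.2) = 0.64 × 5.4040 = 3.4586
delay to age 3: R₀ = 0.64 × (0.86 × 3.2) = 0.64 × 2.7520 = 1.7613
Higher: breed at age 2 (3.4586).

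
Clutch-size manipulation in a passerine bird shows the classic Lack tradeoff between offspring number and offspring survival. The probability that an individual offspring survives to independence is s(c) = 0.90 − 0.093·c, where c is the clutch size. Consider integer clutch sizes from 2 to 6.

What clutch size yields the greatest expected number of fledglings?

Expected fledglings = c × s(c):
  c=2: 2 × 0.714 = 1.428
  c=3: 3 × 0.621 = 1.863
  c=4: 4 × 0.528 = 2.112
  c=5: 5 × 0.435 = 2.175
  c=6: 6 × 0.342 = 2.052
Maximum at c = 5 (2.175 fledglings).

5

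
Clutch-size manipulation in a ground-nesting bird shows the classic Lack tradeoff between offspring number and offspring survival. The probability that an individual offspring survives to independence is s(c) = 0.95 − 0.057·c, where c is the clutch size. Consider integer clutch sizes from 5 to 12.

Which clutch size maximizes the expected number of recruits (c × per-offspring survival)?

8

Expected recruits = c × s(c):
  c=5: 5 × 0.665 = 3.325
  c=6: 6 × 0.608 = 3.648
  c=7: 7 × 0.551 = 3.857
  c=8: 8 × 0.494 = 3.952
  c=9: 9 × 0.437 = 3.933
  c=10: 10 × 0.380 = 3.800
  c=11: 11 × 0.323 = 3.553
  c=12: 12 × 0.266 = 3.192
Maximum at c = 8 (3.952 recruits).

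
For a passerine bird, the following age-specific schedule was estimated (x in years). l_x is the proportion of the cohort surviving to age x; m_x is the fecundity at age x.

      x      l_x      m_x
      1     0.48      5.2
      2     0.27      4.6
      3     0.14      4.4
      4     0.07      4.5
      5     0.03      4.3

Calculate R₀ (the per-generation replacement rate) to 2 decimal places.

R₀ = Σ l_x m_x:
  age 1: 0.48 × 5.2 = 2.4960
  age 2: 0.27 × 4.6 = 1.2420
  age 3: 0.14 × 4.4 = 0.6160
  age 4: 0.07 × 4.5 = 0.3150
  age 5: 0.03 × 4.3 = 0.1290
R₀ = 2.4960 + 1.2420 + 0.6160 + 0.3150 + 0.1290 = 4.7980

4.80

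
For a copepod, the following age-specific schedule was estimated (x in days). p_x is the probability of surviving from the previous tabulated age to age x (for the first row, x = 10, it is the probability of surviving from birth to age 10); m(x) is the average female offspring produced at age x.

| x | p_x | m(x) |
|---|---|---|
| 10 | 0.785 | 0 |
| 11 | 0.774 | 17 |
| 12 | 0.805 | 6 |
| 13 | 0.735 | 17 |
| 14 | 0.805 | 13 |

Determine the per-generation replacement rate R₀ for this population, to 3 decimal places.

23.137

Survivorship from birth: l_x = p_10·p_11·…·p_x.
  l_10 = 0.78500
  l_11 = 0.60759
  l_12 = 0.48911
  l_13 = 0.35950
  l_14 = 0.28939
R₀ = Σ l_x m(x):
  age 10: 0.78500 × 0 = 0.0000
  age 11: 0.60759 × 17 = 10.3290
  age 12: 0.48911 × 6 = 2.9347
  age 13: 0.35950 × 17 = 6.1115
  age 14: 0.28939 × 13 = 3.7621
R₀ = 0.0000 + 10.3290 + 2.9347 + 6.1115 + 3.7621 = 23.1373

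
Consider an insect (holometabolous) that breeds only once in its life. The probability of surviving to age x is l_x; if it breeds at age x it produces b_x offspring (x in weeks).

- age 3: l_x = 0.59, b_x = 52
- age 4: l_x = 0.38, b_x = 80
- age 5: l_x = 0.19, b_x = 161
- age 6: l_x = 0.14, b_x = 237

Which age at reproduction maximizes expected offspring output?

6

Expected offspring if breeding at age x = l_x × b_x:
  age 3: 0.59 × 52 = 30.680
  age 4: 0.38 × 80 = 30.400
  age 5: 0.19 × 161 = 30.590
  age 6: 0.14 × 237 = 33.180
Maximum at age 6 (33.180).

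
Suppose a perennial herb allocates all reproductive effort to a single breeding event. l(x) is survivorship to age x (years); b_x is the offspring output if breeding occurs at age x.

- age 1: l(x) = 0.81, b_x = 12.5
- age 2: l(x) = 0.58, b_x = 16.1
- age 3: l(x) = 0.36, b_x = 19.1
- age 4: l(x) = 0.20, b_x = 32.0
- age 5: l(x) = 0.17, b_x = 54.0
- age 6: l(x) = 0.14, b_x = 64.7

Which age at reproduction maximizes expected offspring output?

1

Expected offspring if breeding at age x = l(x) × b_x:
  age 1: 0.81 × 12.5 = 10.125
  age 2: 0.58 × 16.1 = 9.338
  age 3: 0.36 × 19.1 = 6.876
  age 4: 0.20 × 32.0 = 6.400
  age 5: 0.17 × 54.0 = 9.180
  age 6: 0.14 × 64.7 = 9.058
Maximum at age 1 (10.125).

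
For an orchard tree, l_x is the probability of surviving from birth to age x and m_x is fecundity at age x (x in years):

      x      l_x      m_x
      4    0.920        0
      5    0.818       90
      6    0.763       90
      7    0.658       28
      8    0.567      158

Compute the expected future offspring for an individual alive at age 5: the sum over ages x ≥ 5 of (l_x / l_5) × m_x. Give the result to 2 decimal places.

305.99

l_5 = 0.818. Conditional survival from age 5 to x is l_x / l_5.
  x=5: (0.818/0.818) × 90 = 90.0000
  x=6: (0.763/0.818) × 90 = 83.9487
  x=7: (0.658/0.818) × 28 = 22.5232
  x=8: (0.567/0.818) × 158 = 109.5183
Sum = 90.0000 + 83.9487 + 22.5232 + 109.5183 = 305.9902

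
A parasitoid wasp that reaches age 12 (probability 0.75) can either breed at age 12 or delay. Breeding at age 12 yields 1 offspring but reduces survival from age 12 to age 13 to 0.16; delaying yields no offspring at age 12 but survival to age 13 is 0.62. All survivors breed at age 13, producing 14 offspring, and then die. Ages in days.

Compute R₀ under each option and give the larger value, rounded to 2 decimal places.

6.51

breed at age 12: R₀ = 0.75 × (1 + 0.16 × 14) = 0.75 × 3.2400 = 2.4300
delay to age 13: R₀ = 0.75 × (0.62 × 14) = 0.75 × 8.6800 = 6.5100
Higher: delay to age 13 (6.5100).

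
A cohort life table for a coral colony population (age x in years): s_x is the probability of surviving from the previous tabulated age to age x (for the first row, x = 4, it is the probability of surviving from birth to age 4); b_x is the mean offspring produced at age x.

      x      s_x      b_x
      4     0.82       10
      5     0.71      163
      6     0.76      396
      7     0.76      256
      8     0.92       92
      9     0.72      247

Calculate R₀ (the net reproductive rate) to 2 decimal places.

Survivorship from birth: l_x = s_4·s_5·…·s_x.
  l_4 = 0.82000
  l_5 = 0.58220
  l_6 = 0.44247
  l_7 = 0.33628
  l_8 = 0.30938
  l_9 = 0.22275
R₀ = Σ l_x b_x:
  age 4: 0.82000 × 10 = 8.2000
  age 5: 0.58220 × 163 = 94.8986
  age 6: 0.44247 × 396 = 175.2181
  age 7: 0.33628 × 256 = 86.0877
  age 8: 0.30938 × 92 = 28.4630
  age 9: 0.22275 × 247 = 55.0192
R₀ = 8.2000 + 94.8986 + 175.2181 + 86.0877 + 28.4630 + 55.0192 = 447.8866

447.89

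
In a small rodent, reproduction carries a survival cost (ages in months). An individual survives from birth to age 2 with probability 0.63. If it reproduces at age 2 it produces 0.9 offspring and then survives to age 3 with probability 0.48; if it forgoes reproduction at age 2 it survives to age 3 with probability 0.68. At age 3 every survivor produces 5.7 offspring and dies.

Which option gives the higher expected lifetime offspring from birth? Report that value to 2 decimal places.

2.44

breed at age 2: R₀ = 0.63 × (0.9 + 0.48 × 5.7) = 0.63 × 3.6360 = 2.2907
delay to age 3: R₀ = 0.63 × (0.68 × 5.7) = 0.63 × 3.8760 = 2.4419
Higher: delay to age 3 (2.4419).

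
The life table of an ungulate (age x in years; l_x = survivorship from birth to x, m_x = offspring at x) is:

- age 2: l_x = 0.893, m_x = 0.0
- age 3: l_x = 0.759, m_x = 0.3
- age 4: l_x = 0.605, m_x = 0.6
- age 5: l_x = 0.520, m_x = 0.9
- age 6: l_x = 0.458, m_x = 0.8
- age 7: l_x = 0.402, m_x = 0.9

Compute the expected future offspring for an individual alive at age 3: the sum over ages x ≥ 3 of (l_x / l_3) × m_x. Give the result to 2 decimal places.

2.35

l_3 = 0.759. Conditional survival from age 3 to x is l_x / l_3.
  x=3: (0.759/0.759) × 0.3 = 0.3000
  x=4: (0.605/0.759) × 0.6 = 0.4783
  x=5: (0.520/0.759) × 0.9 = 0.6166
  x=6: (0.458/0.759) × 0.8 = 0.4827
  x=7: (0.402/0.759) × 0.9 = 0.4767
Sum = 0.3000 + 0.4783 + 0.6166 + 0.4827 + 0.4767 = 2.3543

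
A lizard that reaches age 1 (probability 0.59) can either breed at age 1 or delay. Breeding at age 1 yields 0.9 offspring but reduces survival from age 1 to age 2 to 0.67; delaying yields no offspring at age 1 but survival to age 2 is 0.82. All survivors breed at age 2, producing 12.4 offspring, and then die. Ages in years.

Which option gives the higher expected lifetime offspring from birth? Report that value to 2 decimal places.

6.00

breed at age 1: R₀ = 0.59 × (0.9 + 0.67 × 12.4) = 0.59 × 9.2080 = 5.4327
delay to age 2: R₀ = 0.59 × (0.82 × 12.4) = 0.59 × 10.1680 = 5.9991
Higher: delay to age 2 (5.9991).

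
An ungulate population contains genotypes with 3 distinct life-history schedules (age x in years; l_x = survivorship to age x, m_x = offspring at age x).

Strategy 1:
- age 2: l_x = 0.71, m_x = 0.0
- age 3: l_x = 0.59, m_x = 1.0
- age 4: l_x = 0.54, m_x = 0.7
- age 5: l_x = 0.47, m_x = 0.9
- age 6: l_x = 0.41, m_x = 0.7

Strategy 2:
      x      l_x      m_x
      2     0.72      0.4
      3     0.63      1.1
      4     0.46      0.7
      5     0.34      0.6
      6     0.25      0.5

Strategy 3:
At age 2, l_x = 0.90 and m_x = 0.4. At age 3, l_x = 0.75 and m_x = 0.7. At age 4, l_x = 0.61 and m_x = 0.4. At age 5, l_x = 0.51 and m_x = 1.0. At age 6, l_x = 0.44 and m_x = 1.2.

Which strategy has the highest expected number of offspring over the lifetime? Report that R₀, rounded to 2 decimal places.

Strategy 1: R₀ = 0.71×0.0 + 0.59×1.0 + 0.54×0.7 + 0.47×0.9 + 0.41×0.7 = 1.6780
Strategy 2: R₀ = 0.72×0.4 + 0.63×1.1 + 0.46×0.7 + 0.34×0.6 + 0.25×0.5 = 1.6320
Strategy 3: R₀ = 0.90×0.4 + 0.75×0.7 + 0.61×0.4 + 0.51×1.0 + 0.44×1.2 = 2.1670
Highest R₀: strategy 3 with 2.1670.

2.17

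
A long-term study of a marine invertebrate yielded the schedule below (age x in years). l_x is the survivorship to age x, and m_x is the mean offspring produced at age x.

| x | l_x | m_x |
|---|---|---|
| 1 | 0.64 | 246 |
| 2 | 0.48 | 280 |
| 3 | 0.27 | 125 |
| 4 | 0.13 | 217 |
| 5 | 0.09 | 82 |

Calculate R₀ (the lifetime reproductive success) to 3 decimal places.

R₀ = Σ l_x m_x:
  age 1: 0.64 × 246 = 157.4400
  age 2: 0.48 × 280 = 134.4000
  age 3: 0.27 × 125 = 33.7500
  age 4: 0.13 × 217 = 28.2100
  age 5: 0.09 × 82 = 7.3800
R₀ = 157.4400 + 134.4000 + 33.7500 + 28.2100 + 7.3800 = 361.1800

361.180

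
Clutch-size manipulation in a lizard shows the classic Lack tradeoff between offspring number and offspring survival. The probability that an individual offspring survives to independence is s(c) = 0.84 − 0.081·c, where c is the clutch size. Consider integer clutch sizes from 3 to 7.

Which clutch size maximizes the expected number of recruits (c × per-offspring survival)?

5

Expected recruits = c × s(c):
  c=3: 3 × 0.597 = 1.791
  c=4: 4 × 0.516 = 2.064
  c=5: 5 × 0.435 = 2.175
  c=6: 6 × 0.354 = 2.124
  c=7: 7 × 0.273 = 1.911
Maximum at c = 5 (2.175 recruits).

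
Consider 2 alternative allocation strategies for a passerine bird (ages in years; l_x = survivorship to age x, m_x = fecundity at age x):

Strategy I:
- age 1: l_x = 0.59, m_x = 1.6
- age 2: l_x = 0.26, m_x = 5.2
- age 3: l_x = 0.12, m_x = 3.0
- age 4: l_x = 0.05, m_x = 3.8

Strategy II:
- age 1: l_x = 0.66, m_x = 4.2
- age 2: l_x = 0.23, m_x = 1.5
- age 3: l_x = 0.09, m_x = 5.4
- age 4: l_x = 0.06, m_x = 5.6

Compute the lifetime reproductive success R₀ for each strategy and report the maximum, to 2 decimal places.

3.94

Strategy I: R₀ = 0.59×1.6 + 0.26×5.2 + 0.12×3.0 + 0.05×3.8 = 2.8460
Strategy II: R₀ = 0.66×4.2 + 0.23×1.5 + 0.09×5.4 + 0.06×5.6 = 3.9390
Highest R₀: strategy II with 3.9390.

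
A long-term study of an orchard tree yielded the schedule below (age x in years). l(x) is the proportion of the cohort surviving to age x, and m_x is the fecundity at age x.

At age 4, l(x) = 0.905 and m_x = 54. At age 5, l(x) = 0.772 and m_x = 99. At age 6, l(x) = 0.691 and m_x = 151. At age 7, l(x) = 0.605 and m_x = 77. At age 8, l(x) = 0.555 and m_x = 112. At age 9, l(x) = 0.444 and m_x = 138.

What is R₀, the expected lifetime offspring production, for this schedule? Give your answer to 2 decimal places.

R₀ = Σ l(x) m_x:
  age 4: 0.905 × 54 = 48.8700
  age 5: 0.772 × 99 = 76.4280
  age 6: 0.691 × 151 = 104.3410
  age 7: 0.605 × 77 = 46.5850
  age 8: 0.555 × 112 = 62.1600
  age 9: 0.444 × 138 = 61.2720
R₀ = 48.8700 + 76.4280 + 104.3410 + 46.5850 + 62.1600 + 61.2720 = 399.6560

399.66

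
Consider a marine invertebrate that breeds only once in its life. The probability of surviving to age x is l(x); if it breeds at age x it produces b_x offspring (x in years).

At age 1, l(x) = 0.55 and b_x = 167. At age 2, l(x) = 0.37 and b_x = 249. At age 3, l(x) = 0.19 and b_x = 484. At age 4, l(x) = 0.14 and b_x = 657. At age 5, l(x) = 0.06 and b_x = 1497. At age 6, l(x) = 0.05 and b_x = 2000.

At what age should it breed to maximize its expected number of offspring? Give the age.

6

Expected offspring if breeding at age x = l(x) × b_x:
  age 1: 0.55 × 167 = 91.850
  age 2: 0.37 × 249 = 92.130
  age 3: 0.19 × 484 = 91.960
  age 4: 0.14 × 657 = 91.980
  age 5: 0.06 × 1497 = 89.820
  age 6: 0.05 × 2000 = 100.000
Maximum at age 6 (100.000).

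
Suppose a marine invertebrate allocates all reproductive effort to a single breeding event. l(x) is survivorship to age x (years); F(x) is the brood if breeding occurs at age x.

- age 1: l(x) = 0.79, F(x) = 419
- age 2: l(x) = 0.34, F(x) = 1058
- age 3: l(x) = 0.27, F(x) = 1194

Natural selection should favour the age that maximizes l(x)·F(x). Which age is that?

Expected offspring if breeding at age x = l(x) × F(x):
  age 1: 0.79 × 419 = 331.010
  age 2: 0.34 × 1058 = 359.720
  age 3: 0.27 × 1194 = 322.380
Maximum at age 2 (359.720).

2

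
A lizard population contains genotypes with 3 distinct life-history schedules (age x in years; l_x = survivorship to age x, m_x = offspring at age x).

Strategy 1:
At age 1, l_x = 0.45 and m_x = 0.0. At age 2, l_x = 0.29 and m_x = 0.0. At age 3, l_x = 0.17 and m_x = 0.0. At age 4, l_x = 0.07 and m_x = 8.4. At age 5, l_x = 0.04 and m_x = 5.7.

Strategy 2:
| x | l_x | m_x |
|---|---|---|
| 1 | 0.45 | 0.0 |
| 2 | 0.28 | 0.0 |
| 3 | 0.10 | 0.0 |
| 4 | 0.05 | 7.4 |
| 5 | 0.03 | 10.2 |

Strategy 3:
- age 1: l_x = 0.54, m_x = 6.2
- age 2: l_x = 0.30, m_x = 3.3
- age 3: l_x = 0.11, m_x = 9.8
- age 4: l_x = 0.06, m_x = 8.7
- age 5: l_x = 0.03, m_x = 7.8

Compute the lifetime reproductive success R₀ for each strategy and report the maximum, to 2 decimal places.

Strategy 1: R₀ = 0.45×0.0 + 0.29×0.0 + 0.17×0.0 + 0.07×8.4 + 0.04×5.7 = 0.8160
Strategy 2: R₀ = 0.45×0.0 + 0.28×0.0 + 0.10×0.0 + 0.05×7.4 + 0.03×10.2 = 0.6760
Strategy 3: R₀ = 0.54×6.2 + 0.30×3.3 + 0.11×9.8 + 0.06×8.7 + 0.03×7.8 = 6.1720
Highest R₀: strategy 3 with 6.1720.

6.17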